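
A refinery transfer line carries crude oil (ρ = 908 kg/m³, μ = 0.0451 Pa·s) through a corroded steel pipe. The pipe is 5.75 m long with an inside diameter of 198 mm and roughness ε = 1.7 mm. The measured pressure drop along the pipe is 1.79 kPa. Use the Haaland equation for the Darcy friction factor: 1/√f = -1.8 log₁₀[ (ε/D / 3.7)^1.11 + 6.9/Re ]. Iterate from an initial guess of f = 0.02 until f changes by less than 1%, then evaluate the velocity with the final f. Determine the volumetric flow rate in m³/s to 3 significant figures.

Q ≈ 0.0544 m³/s

Rearranging Darcy-Weisbach: V = √(2·ΔP·D/(f·L·ρ)). With ε/D = 0.0017/0.198 = 0.00859, iterate starting from f = 0.02:
  f = 0.02 → V = √(2·1790·0.198/(0.02·5.75·908)) = 2.605 m/s; Re = ρVD/μ = 1.039e+04; f → 0.04136
  f = 0.04136 → V = 1.812 m/s; Re = 7222; f → 0.04335
  f = 0.04335 → V = 1.77 m/s; Re = 7055; f → 0.0435
Converged (Δf/f < 1%). With the final f = 0.0435: V = √(2·1790·0.198/(0.0435·5.75·908)) = 1.767 m/s.
Q = V·A = 1.767·(π/4·0.198²) = 0.0544 m³/s = 0.0544 m³/s.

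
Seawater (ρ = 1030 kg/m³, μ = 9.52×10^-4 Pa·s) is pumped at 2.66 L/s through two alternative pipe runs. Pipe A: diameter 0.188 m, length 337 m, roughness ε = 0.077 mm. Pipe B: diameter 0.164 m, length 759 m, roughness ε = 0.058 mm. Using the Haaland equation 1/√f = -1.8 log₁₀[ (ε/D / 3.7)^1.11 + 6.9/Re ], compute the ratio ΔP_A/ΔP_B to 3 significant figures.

ΔP_A/ΔP_B ≈ 0.232

Pipe A: V = Q/A = 0.00266/0.02776 = 0.09582 m/s; Re = 1.949e+04; ε/D = 0.00041; Haaland → f = 0.02664; ΔP_A = f(L/D)(ρV²/2) = 225.8 Pa.
Pipe B: V = Q/A = 0.00266/0.02112 = 0.1259 m/s; Re = 2.234e+04; ε/D = 0.000354; Haaland → f = 0.02572; ΔP_B = f(L/D)(ρV²/2) = 972 Pa.
ΔP_A/ΔP_B = 225.8/972 = 0.232.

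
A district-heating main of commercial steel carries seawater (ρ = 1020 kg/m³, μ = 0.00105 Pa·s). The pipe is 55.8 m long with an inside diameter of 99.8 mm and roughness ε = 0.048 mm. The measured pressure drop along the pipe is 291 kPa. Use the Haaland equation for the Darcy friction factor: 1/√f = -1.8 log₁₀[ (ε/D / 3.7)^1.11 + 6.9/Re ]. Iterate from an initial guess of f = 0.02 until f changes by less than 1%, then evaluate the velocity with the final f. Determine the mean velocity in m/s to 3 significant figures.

V ≈ 7.71 m/s

Rearranging Darcy-Weisbach: V = √(2·ΔP·D/(f·L·ρ)). With ε/D = 4.8e-05/0.0998 = 0.000481, iterate starting from f = 0.02:
  f = 0.02 → V = √(2·2.91e+05·0.0998/(0.02·55.8·1020)) = 7.143 m/s; Re = ρVD/μ = 6.925e+05; f → 0.01723
  f = 0.01723 → V = 7.696 m/s; Re = 7.461e+05; f → 0.01719
Converged (Δf/f < 1%). With the final f = 0.01719: V = √(2·2.91e+05·0.0998/(0.01719·55.8·1020)) = 7.706 m/s.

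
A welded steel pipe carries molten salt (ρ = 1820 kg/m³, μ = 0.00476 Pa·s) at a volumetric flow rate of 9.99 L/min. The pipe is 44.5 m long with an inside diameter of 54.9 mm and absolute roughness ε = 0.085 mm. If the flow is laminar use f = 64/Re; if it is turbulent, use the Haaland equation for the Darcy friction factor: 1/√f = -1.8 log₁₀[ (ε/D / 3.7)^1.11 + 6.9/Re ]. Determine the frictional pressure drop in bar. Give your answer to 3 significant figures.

ΔP ≈ 0.00158 bar

Q = 9.99 L/min = 9.99/60000 = 0.0001665 m³/s.
Cross-sectional area A = πD²/4 = π(0.0549)²/4 = 0.002367 m²; mean velocity V = Q/A = 0.0001665/0.002367 = 0.07034 m/s.
Reynolds number Re = ρVD/μ = 1820 · 0.07034 · 0.0549 / 0.00476 = 1476.
Re < 2300 → laminar flow, so f = 64/Re = 64/1476 = 0.04335 (the turbulent correlation is not needed).
Darcy-Weisbach: ΔP = f(L/D)(ρV²/2) = 0.04335·(44.5/0.0549)·(1820·0.07034²/2) = 0.04335·810.6·4.502 = 158.2 Pa.
ΔP = 158.2 Pa = 0.00158 bar.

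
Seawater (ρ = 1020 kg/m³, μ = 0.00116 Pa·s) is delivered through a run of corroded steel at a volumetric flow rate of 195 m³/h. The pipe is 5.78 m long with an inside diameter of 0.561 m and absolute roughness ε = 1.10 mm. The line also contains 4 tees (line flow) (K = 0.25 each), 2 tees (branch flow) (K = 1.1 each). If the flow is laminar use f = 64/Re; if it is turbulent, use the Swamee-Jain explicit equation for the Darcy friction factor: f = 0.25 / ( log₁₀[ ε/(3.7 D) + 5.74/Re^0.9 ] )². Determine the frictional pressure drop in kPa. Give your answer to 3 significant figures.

ΔP ≈ 0.0847 kPa

Q = 195 m³/h = 195/3600 = 0.05417 m³/s.
Cross-sectional area A = πD²/4 = π(0.561)²/4 = 0.2472 m²; mean velocity V = Q/A = 0.05417/0.2472 = 0.2191 m/s.
Reynolds number Re = ρVD/μ = 1020 · 0.2191 · 0.561 / 0.00116 = 1.081e+05.
Re > 4000 → turbulent. Relative roughness ε/D = 0.0011/0.561 = 0.00196. Swamee-Jain: f = 0.25/(log₁₀[0.00196/3.7 + 5.74/1.081e+05^0.9])² = 0.25/(log₁₀[0.00053 + 0.000169])² = 0.25/(-3.155)² = 0.02511.
Total minor-loss coefficient ΣK = 4·0.25 + 2·1.1 = 3.2.
ΔP = [f·L/D + ΣK]·(ρV²/2) = [0.02511·5.78/0.561 + 3.2]·(1020·0.2191²/2) = [0.2587 + 3.2]·24.49 = 84.71 Pa.
ΔP = 84.71 Pa = 0.0847 kPa.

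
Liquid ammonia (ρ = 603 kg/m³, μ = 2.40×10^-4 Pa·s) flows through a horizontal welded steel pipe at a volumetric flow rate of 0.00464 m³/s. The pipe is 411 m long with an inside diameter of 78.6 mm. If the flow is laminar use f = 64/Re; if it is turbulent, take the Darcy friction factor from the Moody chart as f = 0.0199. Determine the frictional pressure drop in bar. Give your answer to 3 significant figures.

Cross-sectional area A = πD²/4 = π(0.0786)²/4 = 0.004852 m²; mean velocity V = Q/A = 0.00464/0.004852 = 0.9563 m/s.
Reynolds number Re = ρVD/μ = 603 · 0.9563 · 0.0786 / 0.00024 = 1.888e+05.
Re > 4000 → turbulent; use the Moody-chart value f = 0.0199.
Darcy-Weisbach: ΔP = f(L/D)(ρV²/2) = 0.0199·(411/0.0786)·(603·0.9563²/2) = 0.0199·5229·275.7 = 2.869e+04 Pa.
ΔP = 2.869e+04 Pa = 0.287 bar.

ΔP ≈ 0.287 bar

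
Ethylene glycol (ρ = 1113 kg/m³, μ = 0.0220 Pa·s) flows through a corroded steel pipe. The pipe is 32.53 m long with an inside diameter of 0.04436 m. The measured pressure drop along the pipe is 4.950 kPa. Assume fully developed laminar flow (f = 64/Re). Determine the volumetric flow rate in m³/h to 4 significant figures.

Q ≈ 2.367 m³/h

For laminar flow, f = 64/Re with Re = ρVD/μ, so Darcy-Weisbach reduces to ΔP = 32μLV/D². Solving for V: V = ΔP·D²/(32μL) = 4950·(0.04436)²/(32·0.022·32.53) = 0.4253 m/s.
Check: Re = ρVD/μ = 1113·0.4253·0.04436/0.022 = 954.5 < 2300, so the laminar assumption holds.
Q = V·A = 0.4253·(π/4·0.04436²) = 0.0006574 m³/s = 2.367 m³/h.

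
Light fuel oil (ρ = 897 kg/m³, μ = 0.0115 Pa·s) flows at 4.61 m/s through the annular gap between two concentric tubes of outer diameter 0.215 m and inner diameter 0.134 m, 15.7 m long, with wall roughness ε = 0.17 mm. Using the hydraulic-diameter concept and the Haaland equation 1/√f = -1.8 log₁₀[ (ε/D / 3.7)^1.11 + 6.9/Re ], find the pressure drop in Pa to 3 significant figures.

Hydraulic diameter D_h = 4A/P = D_o - D_i = 0.215 - 0.134 = 0.081 m.
Re = ρVD_h/μ = 897·4.61·0.081/0.0115 = 2.913e+04.
ε/D_h = 0.00017/0.081 = 0.0021; Haaland gives 1/√f = -1.8 log₁₀[0.000249+0.000237] = 5.964, so f = 0.02812.
ΔP = f(L/D_h)(ρV²/2) = 0.02812·15.7/0.081·9532 = 5.194e+04 Pa.

ΔP ≈ 51900 Pa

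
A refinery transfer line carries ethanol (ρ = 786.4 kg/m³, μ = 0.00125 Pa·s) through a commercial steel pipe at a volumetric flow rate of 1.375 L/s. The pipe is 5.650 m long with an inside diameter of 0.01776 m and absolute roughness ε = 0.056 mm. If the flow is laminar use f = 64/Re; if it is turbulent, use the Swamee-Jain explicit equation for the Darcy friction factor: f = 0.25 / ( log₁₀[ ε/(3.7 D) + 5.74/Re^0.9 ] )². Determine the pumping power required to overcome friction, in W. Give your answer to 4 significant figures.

P ≈ 152.6 W

Q = 1.375 L/s = 1.375/1000 = 0.001375 m³/s.
Cross-sectional area A = πD²/4 = π(0.01776)²/4 = 0.0002477 m²; mean velocity V = Q/A = 0.001375/0.0002477 = 5.55 m/s.
Reynolds number Re = ρVD/μ = 786.4 · 5.55 · 0.01776 / 0.00125 = 6.202e+04.
Re > 4000 → turbulent. Relative roughness ε/D = 5.6e-05/0.01776 = 0.00315. Swamee-Jain: f = 0.25/(log₁₀[0.00315/3.7 + 5.74/6.202e+04^0.9])² = 0.25/(log₁₀[0.000852 + 0.000279])² = 0.25/(-2.946)² = 0.0288.
Darcy-Weisbach: ΔP = f(L/D)(ρV²/2) = 0.0288·(5.65/0.01776)·(786.4·5.55²/2) = 0.0288·318.1·1.211e+04 = 1.11e+05 Pa.
Pumping power P = QΔP = 0.001375·1.11e+05 = 152.59 W = 152.6 W.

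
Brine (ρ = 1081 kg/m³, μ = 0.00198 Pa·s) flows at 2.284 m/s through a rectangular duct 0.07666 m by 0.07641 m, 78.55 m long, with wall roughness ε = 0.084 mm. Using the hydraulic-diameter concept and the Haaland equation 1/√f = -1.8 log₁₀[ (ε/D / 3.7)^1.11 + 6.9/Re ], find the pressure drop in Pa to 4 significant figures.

Hydraulic diameter D_h = 4A/P = 4·(0.07666·0.07641)/(2·(0.07666+0.07641)) = 0.02343/0.3061 = 0.07653 m.
Re = ρVD_h/μ = 1081·2.284·0.07653/0.00198 = 9.544e+04.
ε/D_h = 8.4e-05/0.07653 = 0.0011; Haaland gives 1/√f = -1.8 log₁₀[0.000121+7.23e-05] = 6.683, so f = 0.02239.
ΔP = f(L/D_h)(ρV²/2) = 0.02239·78.55/0.07653·2820 = 6.479e+04 Pa.

ΔP ≈ 64790 Pa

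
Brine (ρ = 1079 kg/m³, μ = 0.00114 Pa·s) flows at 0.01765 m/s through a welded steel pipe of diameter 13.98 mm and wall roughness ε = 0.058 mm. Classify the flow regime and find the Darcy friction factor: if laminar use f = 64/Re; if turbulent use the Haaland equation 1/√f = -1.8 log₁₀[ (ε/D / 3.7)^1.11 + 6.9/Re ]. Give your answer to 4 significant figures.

Re = ρVD/μ = 1079·0.01765·0.01398/0.00114 = 233.5.
Re < 2300 → laminar, so f = 64/Re = 0.274 (roughness is irrelevant in laminar flow).

f ≈ 0.2740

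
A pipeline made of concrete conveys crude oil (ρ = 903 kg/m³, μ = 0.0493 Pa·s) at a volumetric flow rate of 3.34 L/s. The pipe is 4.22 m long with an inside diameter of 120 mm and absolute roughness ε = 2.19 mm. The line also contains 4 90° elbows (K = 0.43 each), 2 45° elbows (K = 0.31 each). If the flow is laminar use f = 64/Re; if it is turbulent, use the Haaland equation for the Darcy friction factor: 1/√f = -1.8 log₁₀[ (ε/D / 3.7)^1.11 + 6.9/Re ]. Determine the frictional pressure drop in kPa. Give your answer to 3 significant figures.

ΔP ≈ 0.229 kPa

Q = 3.34 L/s = 3.34/1000 = 0.00334 m³/s.
Cross-sectional area A = πD²/4 = π(0.12)²/4 = 0.01131 m²; mean velocity V = Q/A = 0.00334/0.01131 = 0.2953 m/s.
Reynolds number Re = ρVD/μ = 903 · 0.2953 · 0.12 / 0.0493 = 649.1.
Re < 2300 → laminar flow, so f = 64/Re = 64/649.1 = 0.0986 (the turbulent correlation is not needed).
Total minor-loss coefficient ΣK = 4·0.43 + 2·0.31 = 2.34.
ΔP = [f·L/D + ΣK]·(ρV²/2) = [0.0986·4.22/0.12 + 2.34]·(903·0.2953²/2) = [3.467 + 2.34]·39.38 = 228.7 Pa.
ΔP = 228.7 Pa = 0.229 kPa.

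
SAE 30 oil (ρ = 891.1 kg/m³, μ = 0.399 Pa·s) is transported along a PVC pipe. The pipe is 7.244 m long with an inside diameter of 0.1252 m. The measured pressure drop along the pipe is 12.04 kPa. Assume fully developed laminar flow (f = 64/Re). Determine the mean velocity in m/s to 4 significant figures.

V ≈ 2.040 m/s

For laminar flow, f = 64/Re with Re = ρVD/μ, so Darcy-Weisbach reduces to ΔP = 32μLV/D². Solving for V: V = ΔP·D²/(32μL) = 1.204e+04·(0.1252)²/(32·0.399·7.244) = 2.04 m/s.
Check: Re = ρVD/μ = 891.1·2.04·0.1252/0.399 = 570.5 < 2300, so the laminar assumption holds.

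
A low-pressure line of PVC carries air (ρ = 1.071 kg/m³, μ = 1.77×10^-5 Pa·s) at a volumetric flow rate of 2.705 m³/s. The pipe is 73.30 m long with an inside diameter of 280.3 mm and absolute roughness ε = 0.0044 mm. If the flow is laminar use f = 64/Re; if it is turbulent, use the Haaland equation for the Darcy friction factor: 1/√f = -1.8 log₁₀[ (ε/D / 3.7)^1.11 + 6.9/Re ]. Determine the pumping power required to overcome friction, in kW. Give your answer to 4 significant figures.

Cross-sectional area A = πD²/4 = π(0.2803)²/4 = 0.06171 m²; mean velocity V = Q/A = 2.705/0.06171 = 43.84 m/s.
Reynolds number Re = ρVD/μ = 1.071 · 43.84 · 0.2803 / 1.77e-05 = 7.435e+05.
Re > 4000 → turbulent. Relative roughness ε/D = 4.4e-06/0.2803 = 1.57e-05. Haaland: 1/√f = -1.8 log₁₀[(1.57e-05/3.7)^1.11 + 6.9/7.435e+05] = -1.8 log₁₀[1.09e-06 + 9.28e-06] = 8.972, so f = 0.01242.
Darcy-Weisbach: ΔP = f(L/D)(ρV²/2) = 0.01242·(73.3/0.2803)·(1.071·43.84²/2) = 0.01242·261.5·1029 = 3343 Pa.
Pumping power P = QΔP = 2.705·3343 = 9043.2 W = 9.043 kW.

P ≈ 9.043 kW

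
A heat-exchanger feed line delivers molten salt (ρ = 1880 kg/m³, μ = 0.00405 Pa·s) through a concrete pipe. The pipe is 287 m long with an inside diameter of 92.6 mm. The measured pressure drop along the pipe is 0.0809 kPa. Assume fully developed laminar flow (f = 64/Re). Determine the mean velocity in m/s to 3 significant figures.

For laminar flow, f = 64/Re with Re = ρVD/μ, so Darcy-Weisbach reduces to ΔP = 32μLV/D². Solving for V: V = ΔP·D²/(32μL) = 80.9·(0.0926)²/(32·0.00405·287) = 0.01865 m/s.
Check: Re = ρVD/μ = 1880·0.01865·0.0926/0.00405 = 801.7 < 2300, so the laminar assumption holds.

V ≈ 0.0187 m/s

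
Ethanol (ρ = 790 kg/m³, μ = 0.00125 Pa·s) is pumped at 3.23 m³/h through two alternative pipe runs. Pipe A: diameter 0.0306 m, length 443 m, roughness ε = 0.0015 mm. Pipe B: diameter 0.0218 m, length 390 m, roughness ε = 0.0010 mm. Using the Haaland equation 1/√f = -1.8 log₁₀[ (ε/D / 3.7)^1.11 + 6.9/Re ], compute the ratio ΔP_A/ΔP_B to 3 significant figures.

Pipe A: V = Q/A = 0.0008972/0.0007354 = 1.22 m/s; Re = 2.359e+04; ε/D = 4.9e-05; Haaland → f = 0.02479; ΔP_A = f(L/D)(ρV²/2) = 2.11e+05 Pa.
Pipe B: V = Q/A = 0.0008972/0.0003733 = 2.404 m/s; Re = 3.312e+04; ε/D = 4.59e-05; Haaland → f = 0.02287; ΔP_B = f(L/D)(ρV²/2) = 9.337e+05 Pa.
ΔP_A/ΔP_B = 2.11e+05/9.337e+05 = 0.226.

ΔP_A/ΔP_B ≈ 0.226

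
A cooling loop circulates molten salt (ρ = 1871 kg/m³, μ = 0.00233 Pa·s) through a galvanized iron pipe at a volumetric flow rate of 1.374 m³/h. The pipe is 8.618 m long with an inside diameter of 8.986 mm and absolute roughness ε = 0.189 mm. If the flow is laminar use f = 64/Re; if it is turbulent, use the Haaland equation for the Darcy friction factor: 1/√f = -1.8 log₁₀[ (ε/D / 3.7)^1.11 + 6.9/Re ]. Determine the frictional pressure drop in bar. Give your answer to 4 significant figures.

Q = 1.374 m³/h = 1.374/3600 = 0.0003817 m³/s.
Cross-sectional area A = πD²/4 = π(0.008986)²/4 = 6.342e-05 m²; mean velocity V = Q/A = 0.0003817/6.342e-05 = 6.018 m/s.
Reynolds number Re = ρVD/μ = 1871 · 6.018 · 0.008986 / 0.00233 = 4.343e+04.
Re > 4000 → turbulent. Relative roughness ε/D = 0.000189/0.008986 = 0.021. Haaland: 1/√f = -1.8 log₁₀[(0.021/3.7)^1.11 + 6.9/4.343e+04] = -1.8 log₁₀[0.00322 + 0.000159] = 4.448, so f = 0.05053.
Darcy-Weisbach: ΔP = f(L/D)(ρV²/2) = 0.05053·(8.618/0.008986)·(1871·6.018²/2) = 0.05053·959·3.388e+04 = 1.642e+06 Pa.
ΔP = 1.642e+06 Pa = 16.42 bar.

ΔP ≈ 16.42 bar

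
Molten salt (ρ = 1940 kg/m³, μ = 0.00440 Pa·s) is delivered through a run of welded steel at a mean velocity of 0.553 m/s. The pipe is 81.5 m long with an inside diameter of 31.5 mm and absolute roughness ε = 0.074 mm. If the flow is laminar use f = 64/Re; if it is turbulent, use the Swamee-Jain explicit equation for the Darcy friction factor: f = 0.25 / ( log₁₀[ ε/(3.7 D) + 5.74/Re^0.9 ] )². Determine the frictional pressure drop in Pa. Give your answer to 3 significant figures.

Reynolds number Re = ρVD/μ = 1940 · 0.553 · 0.0315 / 0.0044 = 7680.
Re > 4000 → turbulent. Relative roughness ε/D = 7.4e-05/0.0315 = 0.00235. Swamee-Jain: f = 0.25/(log₁₀[0.00235/3.7 + 5.74/7680^0.9])² = 0.25/(log₁₀[0.000635 + 0.00183])² = 0.25/(-2.608)² = 0.03674.
Darcy-Weisbach: ΔP = f(L/D)(ρV²/2) = 0.03674·(81.5/0.0315)·(1940·0.553²/2) = 0.03674·2587·296.6 = 2.82e+04 Pa.

ΔP ≈ 28200 Pa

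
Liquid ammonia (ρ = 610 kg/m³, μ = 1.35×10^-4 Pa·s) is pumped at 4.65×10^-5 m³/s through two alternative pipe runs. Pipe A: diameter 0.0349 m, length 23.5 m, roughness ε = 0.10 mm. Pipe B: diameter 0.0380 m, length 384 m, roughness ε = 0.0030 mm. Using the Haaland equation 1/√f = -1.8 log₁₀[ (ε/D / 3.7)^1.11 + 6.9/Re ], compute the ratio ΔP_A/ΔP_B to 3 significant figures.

ΔP_A/ΔP_B ≈ 0.100

Pipe A: V = Q/A = 4.65e-05/0.0009566 = 0.04861 m/s; Re = 7665; ε/D = 0.00287; Haaland → f = 0.03664; ΔP_A = f(L/D)(ρV²/2) = 17.78 Pa.
Pipe B: V = Q/A = 4.65e-05/0.001134 = 0.041 m/s; Re = 7040; ε/D = 7.89e-05; Haaland → f = 0.03416; ΔP_B = f(L/D)(ρV²/2) = 177 Pa.
ΔP_A/ΔP_B = 17.78/177 = 0.100.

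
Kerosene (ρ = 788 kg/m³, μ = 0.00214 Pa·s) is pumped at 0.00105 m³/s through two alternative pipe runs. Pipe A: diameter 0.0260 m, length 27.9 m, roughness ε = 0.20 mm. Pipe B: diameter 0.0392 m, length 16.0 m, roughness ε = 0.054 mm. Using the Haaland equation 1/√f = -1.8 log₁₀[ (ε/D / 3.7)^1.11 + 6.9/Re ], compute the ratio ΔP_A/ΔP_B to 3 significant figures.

Pipe A: V = Q/A = 0.00105/0.0005309 = 1.978 m/s; Re = 1.893e+04; ε/D = 0.00769; Haaland → f = 0.03805; ΔP_A = f(L/D)(ρV²/2) = 6.291e+04 Pa.
Pipe B: V = Q/A = 0.00105/0.001207 = 0.87 m/s; Re = 1.256e+04; ε/D = 0.00138; Haaland → f = 0.03108; ΔP_B = f(L/D)(ρV²/2) = 3783 Pa.
ΔP_A/ΔP_B = 6.291e+04/3783 = 16.6.

ΔP_A/ΔP_B ≈ 16.6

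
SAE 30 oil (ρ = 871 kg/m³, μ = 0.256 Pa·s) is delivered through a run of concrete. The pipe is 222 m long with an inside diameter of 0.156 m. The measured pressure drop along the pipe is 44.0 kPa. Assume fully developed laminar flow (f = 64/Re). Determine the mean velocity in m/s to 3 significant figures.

For laminar flow, f = 64/Re with Re = ρVD/μ, so Darcy-Weisbach reduces to ΔP = 32μLV/D². Solving for V: V = ΔP·D²/(32μL) = 4.4e+04·(0.156)²/(32·0.256·222) = 0.5888 m/s.
Check: Re = ρVD/μ = 871·0.5888·0.156/0.256 = 312.5 < 2300, so the laminar assumption holds.

V ≈ 0.589 m/s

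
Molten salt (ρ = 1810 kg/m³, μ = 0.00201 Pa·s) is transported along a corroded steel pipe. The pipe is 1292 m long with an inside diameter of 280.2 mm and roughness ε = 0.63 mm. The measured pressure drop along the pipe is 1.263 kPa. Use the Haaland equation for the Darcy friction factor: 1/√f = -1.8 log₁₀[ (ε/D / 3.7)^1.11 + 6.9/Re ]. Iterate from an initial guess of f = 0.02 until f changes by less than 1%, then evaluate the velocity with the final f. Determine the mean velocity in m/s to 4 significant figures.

V ≈ 0.1024 m/s

Rearranging Darcy-Weisbach: V = √(2·ΔP·D/(f·L·ρ)). With ε/D = 0.00063/0.2802 = 0.00225, iterate starting from f = 0.02:
  f = 0.02 → V = √(2·1263·0.2802/(0.02·1292·1810)) = 0.123 m/s; Re = ρVD/μ = 3.104e+04; f → 0.02819
  f = 0.02819 → V = 0.1036 m/s; Re = 2.614e+04; f → 0.02881
  f = 0.02881 → V = 0.1025 m/s; Re = 2.586e+04; f → 0.02885
Converged (Δf/f < 1%). With the final f = 0.02885: V = √(2·1263·0.2802/(0.02885·1292·1810)) = 0.1024 m/s.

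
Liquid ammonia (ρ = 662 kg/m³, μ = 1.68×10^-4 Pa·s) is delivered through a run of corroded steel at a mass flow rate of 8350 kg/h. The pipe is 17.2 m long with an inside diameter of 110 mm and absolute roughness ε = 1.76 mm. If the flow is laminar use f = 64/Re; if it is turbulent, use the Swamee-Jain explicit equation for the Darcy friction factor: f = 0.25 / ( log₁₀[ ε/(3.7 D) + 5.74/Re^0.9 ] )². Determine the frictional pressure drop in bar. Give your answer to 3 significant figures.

ΔP ≈ 0.00318 bar

ṁ = 8350 kg/h = 8350/3600 = 2.319 kg/s.
A = πD²/4 = π(0.11)²/4 = 0.009503 m²; mean velocity V = ṁ/(ρA) = 2.319/(662 · 0.009503) = 0.3687 m/s.
Reynolds number Re = ρVD/μ = 662 · 0.3687 · 0.11 / 0.000168 = 1.598e+05.
Re > 4000 → turbulent. Relative roughness ε/D = 0.00176/0.11 = 0.016. Swamee-Jain: f = 0.25/(log₁₀[0.016/3.7 + 5.74/1.598e+05^0.9])² = 0.25/(log₁₀[0.00432 + 0.000119])² = 0.25/(-2.352)² = 0.04518.
Darcy-Weisbach: ΔP = f(L/D)(ρV²/2) = 0.04518·(17.2/0.11)·(662·0.3687²/2) = 0.04518·156.4·44.99 = 317.9 Pa.
ΔP = 317.9 Pa = 0.00318 bar.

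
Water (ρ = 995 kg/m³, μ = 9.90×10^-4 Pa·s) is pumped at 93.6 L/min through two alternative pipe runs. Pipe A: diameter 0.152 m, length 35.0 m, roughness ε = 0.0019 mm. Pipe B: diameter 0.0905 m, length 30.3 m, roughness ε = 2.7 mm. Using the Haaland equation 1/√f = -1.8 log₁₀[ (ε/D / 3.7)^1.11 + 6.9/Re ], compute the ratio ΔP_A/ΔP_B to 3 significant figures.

ΔP_A/ΔP_B ≈ 0.0424

Pipe A: V = Q/A = 0.00156/0.01815 = 0.08597 m/s; Re = 1.313e+04; ε/D = 1.25e-05; Haaland → f = 0.02871; ΔP_A = f(L/D)(ρV²/2) = 24.31 Pa.
Pipe B: V = Q/A = 0.00156/0.006433 = 0.2425 m/s; Re = 2.206e+04; ε/D = 0.0298; Haaland → f = 0.05855; ΔP_B = f(L/D)(ρV²/2) = 573.5 Pa.
ΔP_A/ΔP_B = 24.31/573.5 = 0.0424.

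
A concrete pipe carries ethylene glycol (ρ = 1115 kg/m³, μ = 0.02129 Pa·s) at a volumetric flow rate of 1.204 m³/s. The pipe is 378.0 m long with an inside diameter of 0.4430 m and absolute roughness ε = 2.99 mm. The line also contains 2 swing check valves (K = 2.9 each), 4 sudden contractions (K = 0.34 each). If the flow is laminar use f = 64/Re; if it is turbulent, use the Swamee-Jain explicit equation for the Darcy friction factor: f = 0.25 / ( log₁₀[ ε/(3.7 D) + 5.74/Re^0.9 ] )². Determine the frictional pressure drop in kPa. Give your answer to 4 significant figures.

ΔP ≈ 1228 kPa

Cross-sectional area A = πD²/4 = π(0.443)²/4 = 0.1541 m²; mean velocity V = Q/A = 1.204/0.1541 = 7.811 m/s.
Reynolds number Re = ρVD/μ = 1115 · 7.811 · 0.443 / 0.0213 = 1.812e+05.
Re > 4000 → turbulent. Relative roughness ε/D = 0.00299/0.443 = 0.00675. Swamee-Jain: f = 0.25/(log₁₀[0.00675/3.7 + 5.74/1.812e+05^0.9])² = 0.25/(log₁₀[0.00182 + 0.000106])² = 0.25/(-2.714)² = 0.03393.
Total minor-loss coefficient ΣK = 2·2.9 + 4·0.34 = 7.16.
ΔP = [f·L/D + ΣK]·(ρV²/2) = [0.03393·378/0.443 + 7.16]·(1115·7.811²/2) = [28.95 + 7.16]·3.402e+04 = 1.228e+06 Pa.
ΔP = 1.228e+06 Pa = 1228 kPa.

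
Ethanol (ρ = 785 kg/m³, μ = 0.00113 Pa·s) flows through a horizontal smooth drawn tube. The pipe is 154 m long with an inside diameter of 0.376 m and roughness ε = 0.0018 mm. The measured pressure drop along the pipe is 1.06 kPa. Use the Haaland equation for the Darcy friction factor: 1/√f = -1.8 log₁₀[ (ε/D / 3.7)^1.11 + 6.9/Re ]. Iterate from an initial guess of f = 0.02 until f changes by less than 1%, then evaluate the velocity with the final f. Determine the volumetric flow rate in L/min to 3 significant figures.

Rearranging Darcy-Weisbach: V = √(2·ΔP·D/(f·L·ρ)). With ε/D = 1.8e-06/0.376 = 4.79e-06, iterate starting from f = 0.02:
  f = 0.02 → V = √(2·1060·0.376/(0.02·154·785)) = 0.5742 m/s; Re = ρVD/μ = 1.5e+05; f → 0.01643
  f = 0.01643 → V = 0.6335 m/s; Re = 1.655e+05; f → 0.01611
  f = 0.01611 → V = 0.6397 m/s; Re = 1.671e+05; f → 0.01608
Converged (Δf/f < 1%). With the final f = 0.01608: V = √(2·1060·0.376/(0.01608·154·785)) = 0.6404 m/s.
Q = V·A = 0.6404·(π/4·0.376²) = 0.0711 m³/s = 4270 L/min.

Q ≈ 4270 L/min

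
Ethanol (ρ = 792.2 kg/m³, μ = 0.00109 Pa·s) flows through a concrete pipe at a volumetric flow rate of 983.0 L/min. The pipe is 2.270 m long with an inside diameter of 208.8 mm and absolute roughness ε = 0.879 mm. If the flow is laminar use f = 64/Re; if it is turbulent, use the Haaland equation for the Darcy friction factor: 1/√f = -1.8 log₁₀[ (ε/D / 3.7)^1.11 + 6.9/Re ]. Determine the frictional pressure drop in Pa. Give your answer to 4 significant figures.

Q = 983.0 L/min = 983.0/60000 = 0.01638 m³/s.
Cross-sectional area A = πD²/4 = π(0.2088)²/4 = 0.03424 m²; mean velocity V = Q/A = 0.01638/0.03424 = 0.4785 m/s.
Reynolds number Re = ρVD/μ = 792.2 · 0.4785 · 0.2088 / 0.00109 = 7.261e+04.
Re > 4000 → turbulent. Relative roughness ε/D = 0.000879/0.2088 = 0.00421. Haaland: 1/√f = -1.8 log₁₀[(0.00421/3.7)^1.11 + 6.9/7.261e+04] = -1.8 log₁₀[0.00054 + 9.5e-05] = 5.755, so f = 0.03019.
Darcy-Weisbach: ΔP = f(L/D)(ρV²/2) = 0.03019·(2.27/0.2088)·(792.2·0.4785²/2) = 0.03019·10.87·90.68 = 29.76 Pa.

ΔP ≈ 29.76 Pa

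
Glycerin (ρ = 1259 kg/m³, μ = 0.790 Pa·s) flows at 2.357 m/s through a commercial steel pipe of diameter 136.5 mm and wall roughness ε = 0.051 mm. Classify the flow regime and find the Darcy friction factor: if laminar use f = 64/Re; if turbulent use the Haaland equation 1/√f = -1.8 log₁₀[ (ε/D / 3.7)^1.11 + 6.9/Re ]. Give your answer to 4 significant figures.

Re = ρVD/μ = 1259·2.357·0.1365/0.79 = 512.7.
Re < 2300 → laminar, so f = 64/Re = 0.1248 (roughness is irrelevant in laminar flow).

f ≈ 0.1248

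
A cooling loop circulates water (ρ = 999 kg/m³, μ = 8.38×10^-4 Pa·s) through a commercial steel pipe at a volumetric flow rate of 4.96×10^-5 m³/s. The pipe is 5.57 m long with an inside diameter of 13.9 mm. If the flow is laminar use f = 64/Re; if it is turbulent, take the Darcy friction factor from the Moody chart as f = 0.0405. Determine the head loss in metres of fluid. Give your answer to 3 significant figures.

h_f ≈ 0.0884 m

Cross-sectional area A = πD²/4 = π(0.0139)²/4 = 0.0001517 m²; mean velocity V = Q/A = 4.96e-05/0.0001517 = 0.3269 m/s.
Reynolds number Re = ρVD/μ = 999 · 0.3269 · 0.0139 / 0.000838 = 5416.
Re > 4000 → turbulent; use the Moody-chart value f = 0.0405.
Darcy-Weisbach: ΔP = f(L/D)(ρV²/2) = 0.0405·(5.57/0.0139)·(999·0.3269²/2) = 0.0405·400.7·53.37 = 866.1 Pa.
Head loss h_f = ΔP/(ρg) = 866.1/(999·9.81) = 0.0884 m.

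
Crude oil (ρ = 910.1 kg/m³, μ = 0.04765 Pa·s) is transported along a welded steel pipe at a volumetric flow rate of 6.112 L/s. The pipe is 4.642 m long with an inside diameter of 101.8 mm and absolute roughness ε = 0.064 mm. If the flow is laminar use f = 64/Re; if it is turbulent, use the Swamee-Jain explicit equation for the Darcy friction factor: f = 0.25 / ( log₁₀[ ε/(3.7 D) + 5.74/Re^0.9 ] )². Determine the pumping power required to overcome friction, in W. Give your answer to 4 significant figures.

Q = 6.112 L/s = 6.112/1000 = 0.006112 m³/s.
Cross-sectional area A = πD²/4 = π(0.1018)²/4 = 0.008139 m²; mean velocity V = Q/A = 0.006112/0.008139 = 0.7509 m/s.
Reynolds number Re = ρVD/μ = 910.1 · 0.7509 · 0.1018 / 0.0476 = 1460.
Re < 2300 → laminar flow, so f = 64/Re = 64/1460 = 0.04383 (the turbulent correlation is not needed).
Darcy-Weisbach: ΔP = f(L/D)(ρV²/2) = 0.04383·(4.642/0.1018)·(910.1·0.7509²/2) = 0.04383·45.6·256.6 = 512.9 Pa.
Pumping power P = QΔP = 0.006112·512.9 = 3.1348 W = 3.135 W.

P ≈ 3.135 W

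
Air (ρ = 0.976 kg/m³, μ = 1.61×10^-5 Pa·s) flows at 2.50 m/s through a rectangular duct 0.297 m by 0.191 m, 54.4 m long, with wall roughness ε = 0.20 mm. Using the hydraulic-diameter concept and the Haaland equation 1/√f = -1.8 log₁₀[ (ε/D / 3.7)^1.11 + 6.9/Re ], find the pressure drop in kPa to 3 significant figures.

Hydraulic diameter D_h = 4A/P = 4·(0.297·0.191)/(2·(0.297+0.191)) = 0.2269/0.976 = 0.2325 m.
Re = ρVD_h/μ = 0.976·2.5·0.2325/1.61e-05 = 3.523e+04.
ε/D_h = 0.0002/0.2325 = 0.00086; Haaland gives 1/√f = -1.8 log₁₀[9.26e-05+0.000196] = 6.372, so f = 0.02463.
ΔP = f(L/D_h)(ρV²/2) = 0.02463·54.4/0.2325·3.05 = 17.58 Pa.
ΔP = 0.0176 kPa.

ΔP ≈ 0.0176 kPa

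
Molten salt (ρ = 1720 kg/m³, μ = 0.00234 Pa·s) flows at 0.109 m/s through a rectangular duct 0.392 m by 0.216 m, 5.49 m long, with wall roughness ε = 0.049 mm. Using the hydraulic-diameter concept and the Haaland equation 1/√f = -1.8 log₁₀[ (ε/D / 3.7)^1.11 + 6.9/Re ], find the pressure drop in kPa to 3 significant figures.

ΔP ≈ 0.00511 kPa

Hydraulic diameter D_h = 4A/P = 4·(0.392·0.216)/(2·(0.392+0.216)) = 0.3387/1.216 = 0.2785 m.
Re = ρVD_h/μ = 1720·0.109·0.2785/0.00234 = 2.232e+04.
ε/D_h = 4.9e-05/0.2785 = 0.000176; Haaland gives 1/√f = -1.8 log₁₀[1.59e-05+0.000309] = 6.278, so f = 0.02537.
ΔP = f(L/D_h)(ρV²/2) = 0.02537·5.49/0.2785·10.22 = 5.109 Pa.
ΔP = 0.00511 kPa.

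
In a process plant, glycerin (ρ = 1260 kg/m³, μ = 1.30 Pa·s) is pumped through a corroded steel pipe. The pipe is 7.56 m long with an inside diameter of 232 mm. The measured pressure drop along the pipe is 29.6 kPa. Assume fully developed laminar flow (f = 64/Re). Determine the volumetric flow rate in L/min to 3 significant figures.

Q ≈ 12800 L/min

For laminar flow, f = 64/Re with Re = ρVD/μ, so Darcy-Weisbach reduces to ΔP = 32μLV/D². Solving for V: V = ΔP·D²/(32μL) = 2.96e+04·(0.232)²/(32·1.3·7.56) = 5.066 m/s.
Check: Re = ρVD/μ = 1260·5.066·0.232/1.3 = 1139 < 2300, so the laminar assumption holds.
Q = V·A = 5.066·(π/4·0.232²) = 0.2142 m³/s = 12800 L/min.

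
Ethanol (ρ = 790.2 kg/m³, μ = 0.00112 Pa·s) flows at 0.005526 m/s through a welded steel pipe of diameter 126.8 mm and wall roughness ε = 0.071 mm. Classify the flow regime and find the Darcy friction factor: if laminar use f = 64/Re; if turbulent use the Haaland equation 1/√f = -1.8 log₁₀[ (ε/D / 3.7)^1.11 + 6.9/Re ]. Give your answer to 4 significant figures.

f ≈ 0.1295

Re = ρVD/μ = 790.2·0.005526·0.1268/0.00112 = 494.4.
Re < 2300 → laminar, so f = 64/Re = 0.1295 (roughness is irrelevant in laminar flow).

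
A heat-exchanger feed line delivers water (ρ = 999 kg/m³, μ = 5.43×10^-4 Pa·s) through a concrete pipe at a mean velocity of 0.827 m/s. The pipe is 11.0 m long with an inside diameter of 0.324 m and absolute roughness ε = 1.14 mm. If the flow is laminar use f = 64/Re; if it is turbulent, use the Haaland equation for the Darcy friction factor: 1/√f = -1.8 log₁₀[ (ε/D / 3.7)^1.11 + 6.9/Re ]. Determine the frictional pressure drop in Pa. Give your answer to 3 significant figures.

Reynolds number Re = ρVD/μ = 999 · 0.827 · 0.324 / 0.000543 = 4.93e+05.
Re > 4000 → turbulent. Relative roughness ε/D = 0.00114/0.324 = 0.00352. Haaland: 1/√f = -1.8 log₁₀[(0.00352/3.7)^1.11 + 6.9/4.93e+05] = -1.8 log₁₀[0.000442 + 1.4e-05] = 6.013, so f = 0.02766.
Darcy-Weisbach: ΔP = f(L/D)(ρV²/2) = 0.02766·(11/0.324)·(999·0.827²/2) = 0.02766·33.95·341.6 = 320.8 Pa.

ΔP ≈ 321 Pa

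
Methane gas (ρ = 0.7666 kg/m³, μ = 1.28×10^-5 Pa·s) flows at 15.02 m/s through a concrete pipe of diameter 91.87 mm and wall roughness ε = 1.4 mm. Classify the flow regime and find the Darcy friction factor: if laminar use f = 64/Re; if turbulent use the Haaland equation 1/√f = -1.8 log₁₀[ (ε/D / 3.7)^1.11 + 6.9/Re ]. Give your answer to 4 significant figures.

f ≈ 0.04456

Re = ρVD/μ = 0.7666·15.02·0.09187/1.28e-05 = 8.264e+04.
Re > 4000 → turbulent. ε/D = 0.0014/0.09187 = 0.0152; Haaland: 1/√f = -1.8 log₁₀[0.00225 + 8.35e-05] = 4.737, so f = 0.04456.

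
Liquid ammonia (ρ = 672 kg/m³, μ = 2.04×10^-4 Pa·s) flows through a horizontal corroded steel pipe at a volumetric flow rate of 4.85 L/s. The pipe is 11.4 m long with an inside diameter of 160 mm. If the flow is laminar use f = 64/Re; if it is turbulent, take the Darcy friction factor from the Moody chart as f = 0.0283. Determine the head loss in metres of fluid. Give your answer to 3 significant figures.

Q = 4.85 L/s = 4.85/1000 = 0.00485 m³/s.
Cross-sectional area A = πD²/4 = π(0.16)²/4 = 0.02011 m²; mean velocity V = Q/A = 0.00485/0.02011 = 0.2412 m/s.
Reynolds number Re = ρVD/μ = 672 · 0.2412 · 0.16 / 0.000204 = 1.271e+05.
Re > 4000 → turbulent; use the Moody-chart value f = 0.0283.
Darcy-Weisbach: ΔP = f(L/D)(ρV²/2) = 0.0283·(11.4/0.16)·(672·0.2412²/2) = 0.0283·71.25·19.55 = 39.42 Pa.
Head loss h_f = ΔP/(ρg) = 39.42/(672·9.81) = 0.00598 m.

h_f ≈ 0.00598 m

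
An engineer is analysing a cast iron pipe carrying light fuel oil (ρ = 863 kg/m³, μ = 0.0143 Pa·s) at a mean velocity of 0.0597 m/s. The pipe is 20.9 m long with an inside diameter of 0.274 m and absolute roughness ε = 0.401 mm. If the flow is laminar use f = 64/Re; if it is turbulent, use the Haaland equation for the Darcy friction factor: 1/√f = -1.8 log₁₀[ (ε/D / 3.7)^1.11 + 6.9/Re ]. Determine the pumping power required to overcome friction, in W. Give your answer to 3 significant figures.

P ≈ 0.0268 W

Reynolds number Re = ρVD/μ = 863 · 0.0597 · 0.274 / 0.0143 = 987.2.
Re < 2300 → laminar flow, so f = 64/Re = 64/987.2 = 0.06483 (the turbulent correlation is not needed).
Darcy-Weisbach: ΔP = f(L/D)(ρV²/2) = 0.06483·(20.9/0.274)·(863·0.0597²/2) = 0.06483·76.28·1.538 = 7.605 Pa.
Q = V·A = 0.0597·0.05896 = 0.00352 m³/s.
Pumping power P = QΔP = 0.00352·7.605 = 0.02677 W = 0.0268 W.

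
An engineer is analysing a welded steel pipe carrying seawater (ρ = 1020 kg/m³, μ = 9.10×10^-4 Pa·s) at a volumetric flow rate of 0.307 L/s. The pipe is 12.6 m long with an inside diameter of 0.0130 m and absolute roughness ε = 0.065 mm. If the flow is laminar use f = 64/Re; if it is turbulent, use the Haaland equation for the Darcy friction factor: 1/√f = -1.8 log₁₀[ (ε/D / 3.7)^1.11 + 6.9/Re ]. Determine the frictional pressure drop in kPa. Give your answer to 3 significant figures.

Q = 0.307 L/s = 0.307/1000 = 0.000307 m³/s.
Cross-sectional area A = πD²/4 = π(0.013)²/4 = 0.0001327 m²; mean velocity V = Q/A = 0.000307/0.0001327 = 2.313 m/s.
Reynolds number Re = ρVD/μ = 1020 · 2.313 · 0.013 / 0.00091 = 3.37e+04.
Re > 4000 → turbulent. Relative roughness ε/D = 6.5e-05/0.013 = 0.005. Haaland: 1/√f = -1.8 log₁₀[(0.005/3.7)^1.11 + 6.9/3.37e+04] = -1.8 log₁₀[0.000653 + 0.000205] = 5.52, so f = 0.03282.
Darcy-Weisbach: ΔP = f(L/D)(ρV²/2) = 0.03282·(12.6/0.013)·(1020·2.313²/2) = 0.03282·969.2·2728 = 8.68e+04 Pa.
ΔP = 8.68e+04 Pa = 86.8 kPa.

ΔP ≈ 86.8 kPa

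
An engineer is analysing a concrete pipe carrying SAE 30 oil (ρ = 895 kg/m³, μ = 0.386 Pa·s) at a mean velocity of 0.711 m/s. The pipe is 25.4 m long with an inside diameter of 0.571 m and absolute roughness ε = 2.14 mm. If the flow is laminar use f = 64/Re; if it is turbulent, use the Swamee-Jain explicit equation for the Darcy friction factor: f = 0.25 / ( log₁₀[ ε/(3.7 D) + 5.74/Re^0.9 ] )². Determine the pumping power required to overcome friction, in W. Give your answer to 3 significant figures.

P ≈ 125 W

Reynolds number Re = ρVD/μ = 895 · 0.711 · 0.571 / 0.386 = 941.3.
Re < 2300 → laminar flow, so f = 64/Re = 64/941.3 = 0.06799 (the turbulent correlation is not needed).
Darcy-Weisbach: ΔP = f(L/D)(ρV²/2) = 0.06799·(25.4/0.571)·(895·0.711²/2) = 0.06799·44.48·226.2 = 684.2 Pa.
Q = V·A = 0.711·0.2561 = 0.1821 m³/s.
Pumping power P = QΔP = 0.1821·684.2 = 124.6 W = 125 W.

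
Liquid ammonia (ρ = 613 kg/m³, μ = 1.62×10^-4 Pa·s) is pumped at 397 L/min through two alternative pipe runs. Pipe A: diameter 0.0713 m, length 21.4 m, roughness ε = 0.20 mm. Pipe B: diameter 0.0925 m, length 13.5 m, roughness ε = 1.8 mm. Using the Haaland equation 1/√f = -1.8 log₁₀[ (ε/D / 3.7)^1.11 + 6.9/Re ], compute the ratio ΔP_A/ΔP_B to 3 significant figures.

ΔP_A/ΔP_B ≈ 3.14

Pipe A: V = Q/A = 0.006617/0.003993 = 1.657 m/s; Re = 4.471e+05; ε/D = 0.00281; Haaland → f = 0.02601; ΔP_A = f(L/D)(ρV²/2) = 6572 Pa.
Pipe B: V = Q/A = 0.006617/0.00672 = 0.9846 m/s; Re = 3.446e+05; ε/D = 0.0195; Haaland → f = 0.04834; ΔP_B = f(L/D)(ρV²/2) = 2096 Pa.
ΔP_A/ΔP_B = 6572/2096 = 3.14.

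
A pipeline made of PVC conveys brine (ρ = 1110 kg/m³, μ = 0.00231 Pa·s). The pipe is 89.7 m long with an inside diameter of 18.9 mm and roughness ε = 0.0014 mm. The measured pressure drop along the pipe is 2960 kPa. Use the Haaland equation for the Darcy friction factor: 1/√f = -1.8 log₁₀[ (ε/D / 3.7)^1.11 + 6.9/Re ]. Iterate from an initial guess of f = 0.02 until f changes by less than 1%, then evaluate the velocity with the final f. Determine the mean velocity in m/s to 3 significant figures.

Rearranging Darcy-Weisbach: V = √(2·ΔP·D/(f·L·ρ)). With ε/D = 1.4e-06/0.0189 = 7.41e-05, iterate starting from f = 0.02:
  f = 0.02 → V = √(2·2.96e+06·0.0189/(0.02·89.7·1110)) = 7.496 m/s; Re = ρVD/μ = 6.808e+04; f → 0.01959
  f = 0.01959 → V = 7.573 m/s; Re = 6.878e+04; f → 0.01955
Converged (Δf/f < 1%). With the final f = 0.01955: V = √(2·2.96e+06·0.0189/(0.01955·89.7·1110)) = 7.581 m/s.

V ≈ 7.58 m/s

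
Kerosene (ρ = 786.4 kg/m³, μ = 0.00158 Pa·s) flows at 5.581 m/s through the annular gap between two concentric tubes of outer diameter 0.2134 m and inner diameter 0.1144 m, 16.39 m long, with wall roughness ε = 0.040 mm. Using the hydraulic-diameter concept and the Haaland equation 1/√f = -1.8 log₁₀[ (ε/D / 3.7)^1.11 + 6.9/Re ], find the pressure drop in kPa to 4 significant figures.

ΔP ≈ 35.71 kPa

Hydraulic diameter D_h = 4A/P = D_o - D_i = 0.2134 - 0.1144 = 0.099 m.
Re = ρVD_h/μ = 786.4·5.581·0.099/0.00158 = 2.75e+05.
ε/D_h = 4e-05/0.099 = 0.000404; Haaland gives 1/√f = -1.8 log₁₀[4e-05+2.51e-05] = 7.535, so f = 0.01761.
ΔP = f(L/D_h)(ρV²/2) = 0.01761·16.39/0.099·1.225e+04 = 3.571e+04 Pa.
ΔP = 35.71 kPa.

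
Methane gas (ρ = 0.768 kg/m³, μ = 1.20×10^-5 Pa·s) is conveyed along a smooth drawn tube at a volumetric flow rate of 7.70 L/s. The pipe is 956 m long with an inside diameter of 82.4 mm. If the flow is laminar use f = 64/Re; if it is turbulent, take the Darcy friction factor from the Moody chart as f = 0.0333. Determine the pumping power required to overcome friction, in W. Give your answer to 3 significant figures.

P ≈ 2.38 W

Q = 7.70 L/s = 7.70/1000 = 0.0077 m³/s.
Cross-sectional area A = πD²/4 = π(0.0824)²/4 = 0.005333 m²; mean velocity V = Q/A = 0.0077/0.005333 = 1.444 m/s.
Reynolds number Re = ρVD/μ = 0.768 · 1.444 · 0.0824 / 1.2e-05 = 7615.
Re > 4000 → turbulent; use the Moody-chart value f = 0.0333.
Darcy-Weisbach: ΔP = f(L/D)(ρV²/2) = 0.0333·(956/0.0824)·(0.768·1.444²/2) = 0.0333·1.16e+04·0.8006 = 309.3 Pa.
Pumping power P = QΔP = 0.0077·309.3 = 2.382 W = 2.38 W.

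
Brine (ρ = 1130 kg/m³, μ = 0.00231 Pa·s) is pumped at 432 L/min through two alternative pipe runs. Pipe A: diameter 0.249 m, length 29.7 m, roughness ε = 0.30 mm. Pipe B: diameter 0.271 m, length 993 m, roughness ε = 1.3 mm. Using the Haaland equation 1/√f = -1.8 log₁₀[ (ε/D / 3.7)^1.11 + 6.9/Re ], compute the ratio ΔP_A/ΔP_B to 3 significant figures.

Pipe A: V = Q/A = 0.0072/0.0487 = 0.1479 m/s; Re = 1.801e+04; ε/D = 0.0012; Haaland → f = 0.02859; ΔP_A = f(L/D)(ρV²/2) = 42.12 Pa.
Pipe B: V = Q/A = 0.0072/0.05768 = 0.1248 m/s; Re = 1.655e+04; ε/D = 0.0048; Haaland → f = 0.0347; ΔP_B = f(L/D)(ρV²/2) = 1119 Pa.
ΔP_A/ΔP_B = 42.12/1119 = 0.0376.

ΔP_A/ΔP_B ≈ 0.0376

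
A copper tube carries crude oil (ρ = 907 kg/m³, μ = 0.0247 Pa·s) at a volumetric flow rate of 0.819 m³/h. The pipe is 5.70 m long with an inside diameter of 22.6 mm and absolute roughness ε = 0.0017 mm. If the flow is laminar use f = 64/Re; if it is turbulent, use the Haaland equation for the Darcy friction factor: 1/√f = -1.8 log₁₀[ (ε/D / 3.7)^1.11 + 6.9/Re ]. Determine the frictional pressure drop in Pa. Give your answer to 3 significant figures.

ΔP ≈ 5000 Pa

Q = 0.819 m³/h = 0.819/3600 = 0.0002275 m³/s.
Cross-sectional area A = πD²/4 = π(0.0226)²/4 = 0.0004011 m²; mean velocity V = Q/A = 0.0002275/0.0004011 = 0.5671 m/s.
Reynolds number Re = ρVD/μ = 907 · 0.5671 · 0.0226 / 0.0247 = 470.6.
Re < 2300 → laminar flow, so f = 64/Re = 64/470.6 = 0.136 (the turbulent correlation is not needed).
Darcy-Weisbach: ΔP = f(L/D)(ρV²/2) = 0.136·(5.7/0.0226)·(907·0.5671²/2) = 0.136·252.2·145.9 = 5002 Pa.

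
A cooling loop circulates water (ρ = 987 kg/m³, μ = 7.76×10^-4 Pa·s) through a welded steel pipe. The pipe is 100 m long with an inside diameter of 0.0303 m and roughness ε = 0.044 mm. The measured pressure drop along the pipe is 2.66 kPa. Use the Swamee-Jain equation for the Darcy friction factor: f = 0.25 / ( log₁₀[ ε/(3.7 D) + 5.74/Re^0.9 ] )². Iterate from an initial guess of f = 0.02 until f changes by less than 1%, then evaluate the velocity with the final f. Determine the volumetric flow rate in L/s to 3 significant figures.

Q ≈ 0.156 L/s

Rearranging Darcy-Weisbach: V = √(2·ΔP·D/(f·L·ρ)). With ε/D = 4.4e-05/0.0303 = 0.00145, iterate starting from f = 0.02:
  f = 0.02 → V = √(2·2660·0.0303/(0.02·100·987)) = 0.2858 m/s; Re = ρVD/μ = 1.101e+04; f → 0.03268
  f = 0.03268 → V = 0.2236 m/s; Re = 8616; f → 0.03455
  f = 0.03455 → V = 0.2174 m/s; Re = 8379; f → 0.03477
Converged (Δf/f < 1%). With the final f = 0.03477: V = √(2·2660·0.0303/(0.03477·100·987)) = 0.2167 m/s.
Q = V·A = 0.2167·(π/4·0.0303²) = 0.0001563 m³/s = 0.156 L/s.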